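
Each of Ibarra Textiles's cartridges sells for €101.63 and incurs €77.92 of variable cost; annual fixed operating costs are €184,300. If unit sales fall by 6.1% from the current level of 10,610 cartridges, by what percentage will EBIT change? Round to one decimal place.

At 10,610 units, contribution = 10,610 × €23.71 = €251,563.10.
Operating income = contribution − fixed costs = €251,563.10 − €184,300 = €67,263.10.
DOL = contribution ÷ EBIT = €251,563.10 ÷ €67,263.10 = 3.7400.
Operating income changes by 3.7400 × -6.1% = -22.8%.

-22.8%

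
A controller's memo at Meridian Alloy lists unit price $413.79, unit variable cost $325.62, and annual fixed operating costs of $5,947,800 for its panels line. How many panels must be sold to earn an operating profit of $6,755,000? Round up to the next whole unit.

Each unit contributes $413.79 − $325.62 = $88.17.
Units = (FC + target) / CM = ($5,947,800 + $6,755,000) / $88.17 = 144,071.68, so 144,072 panels.

144,072 panels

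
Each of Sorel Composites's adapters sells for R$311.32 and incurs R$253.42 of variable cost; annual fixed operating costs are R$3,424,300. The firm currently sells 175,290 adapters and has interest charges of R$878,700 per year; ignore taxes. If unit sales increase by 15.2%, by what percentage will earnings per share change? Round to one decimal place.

+26.4%

Contribution at this volume is 175,290 × R$57.90 = R$10,149,291.00.
EBIT = R$10,149,291.00 − R$3,424,300 = R$6,724,991.00.
After interest of R$878,700.00, pre-tax earnings = R$5,846,291.00.
DCL = total CM / (EBIT − I) = R$10,149,291.00 / R$5,846,291.00 = 1.7360.
%ΔEPS = DCL × %ΔSales = 1.7360 × +15.2% = +26.4%.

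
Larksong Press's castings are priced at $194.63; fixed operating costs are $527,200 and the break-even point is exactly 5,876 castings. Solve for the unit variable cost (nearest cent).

$104.91

At break-even, FC = Q × (P − VC), so P − VC = $527,200 ÷ 5,876 = $89.7209.
Variable cost per unit = $194.63 − $89.7209 = $104.91.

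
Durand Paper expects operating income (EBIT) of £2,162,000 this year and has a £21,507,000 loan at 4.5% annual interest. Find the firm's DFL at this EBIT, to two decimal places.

Interest = £967,815.00.
DFL = EBIT ÷ (EBIT − I) = £2,162,000 ÷ (£2,162,000 − £967,815.00) = £2,162,000 ÷ £1,194,185.00 = 1.8104.

1.81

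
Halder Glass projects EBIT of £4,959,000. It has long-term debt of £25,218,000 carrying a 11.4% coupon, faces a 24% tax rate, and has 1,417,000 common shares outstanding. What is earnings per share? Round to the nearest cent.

Pre-tax income = £4,959,000 − £2,874,852.00 = £2,084,148.00.
Net income = £2,084,148.00 × (1 − 0.24) = £1,583,952.48.
EPS = £1,583,952.48 ÷ 1,417,000 = £1.12.

£1.12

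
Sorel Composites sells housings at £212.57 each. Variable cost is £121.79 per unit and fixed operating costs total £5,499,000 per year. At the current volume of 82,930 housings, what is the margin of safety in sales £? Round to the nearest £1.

£4,751,999

Contribution margin per unit = £212.57 − £121.79 = £90.78. Break-even units = £5,499,000 ÷ £90.78 = 60,575.02; break-even revenue = 60,575.02 × £212.57 = £12,876,431.26.
Current sales = 82,930 × £212.57 = £17,628,430.10.
Margin of safety = £17,628,430.10 − £12,876,431.26 = £4,751,999.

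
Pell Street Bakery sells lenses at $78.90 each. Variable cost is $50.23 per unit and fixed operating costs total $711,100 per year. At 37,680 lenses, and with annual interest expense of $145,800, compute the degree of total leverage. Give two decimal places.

4.84

Total contribution margin = 37,680 × $28.67 = $1,080,285.60.
Subtracting fixed costs: EBIT = $1,080,285.60 − $711,100 = $369,185.60. Interest = $145,800.00.
DOL = $1,080,285.60 ÷ $369,185.60 = 2.9261; DFL = $369,185.60 ÷ $223,385.60 = 1.6527.
Combined leverage = 2.9261 × 1.6527 = 4.8360.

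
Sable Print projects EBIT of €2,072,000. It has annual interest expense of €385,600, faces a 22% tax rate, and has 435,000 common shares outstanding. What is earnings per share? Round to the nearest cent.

€3.02

Pre-tax income = €2,072,000 − €385,600.00 = €1,686,400.00.
Net income = €1,686,400.00 × (1 − 0.22) = €1,315,392.00.
EPS = €1,315,392.00 ÷ 435,000 = €3.02.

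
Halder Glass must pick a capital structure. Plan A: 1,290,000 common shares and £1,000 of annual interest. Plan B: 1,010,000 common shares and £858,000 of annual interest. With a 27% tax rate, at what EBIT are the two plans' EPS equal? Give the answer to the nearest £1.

£3,949,321

Set EPS_A = EPS_B: (EBIT − £1,000)(1 − 0.27) ÷ 1,290,000 = (EBIT − £858,000)(1 − 0.27) ÷ 1,010,000.
Cancelling (1 − t) and cross-multiplying: 1,010,000·(EBIT − 1,000) = 1,290,000·(EBIT − 858,000).
EBIT × (1,290,000 − 1,010,000) = 858,000 × 1,290,000 − 1,000 × 1,010,000 = 1,105,810,000,000, so EBIT = 1,105,810,000,000 ÷ 280,000 = 3,949,321.43.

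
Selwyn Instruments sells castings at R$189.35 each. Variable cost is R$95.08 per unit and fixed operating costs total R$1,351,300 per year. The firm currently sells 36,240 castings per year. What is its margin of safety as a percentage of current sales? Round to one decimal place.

60.4%

Unit CM = price − variable cost = R$189.35 − R$95.08 = R$94.27. Break-even units = R$1,351,300 ÷ R$94.27 = 14,334.36; break-even revenue = 14,334.36 × R$189.35 = R$2,714,210.83.
Current sales = 36,240 × R$189.35 = R$6,862,044.00.
Margin of safety = (R$6,862,044.00 − R$2,714,210.83) ÷ R$6,862,044.00 = 60.4%.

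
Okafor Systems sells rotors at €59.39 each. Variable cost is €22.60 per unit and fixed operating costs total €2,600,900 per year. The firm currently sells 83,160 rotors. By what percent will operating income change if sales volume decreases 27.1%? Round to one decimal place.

Total contribution margin = 83,160 × €36.79 = €3,059,456.40.
EBIT = €3,059,456.40 − €2,600,900 = €458,556.40.
DOL = contribution ÷ EBIT = €3,059,456.40 ÷ €458,556.40 = 6.6719.
Operating income changes by 6.6719 × -27.1% = -180.8%.

-180.8%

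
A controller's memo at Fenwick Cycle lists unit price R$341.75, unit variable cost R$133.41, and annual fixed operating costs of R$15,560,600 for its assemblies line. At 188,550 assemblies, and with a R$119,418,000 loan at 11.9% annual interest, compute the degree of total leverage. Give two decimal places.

4.13

Contribution at this volume is 188,550 × R$208.34 = R$39,282,507.00.
Operating income = contribution − fixed costs = R$39,282,507.00 − R$15,560,600 = R$23,721,907.00. Interest = R$14,210,742.00, so EBIT − I = R$9,511,165.00.
DCL = contribution ÷ (EBIT − I) = R$39,282,507.00 ÷ R$9,511,165.00 = 4.1301.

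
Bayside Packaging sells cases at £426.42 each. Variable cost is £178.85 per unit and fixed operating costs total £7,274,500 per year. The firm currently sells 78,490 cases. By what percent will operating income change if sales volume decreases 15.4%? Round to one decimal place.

-24.6%

At 78,490 units, contribution = 78,490 × £247.57 = £19,431,769.30.
EBIT = £19,431,769.30 − £7,274,500 = £12,157,269.30.
So DOL = total CM / EBIT = £19,431,769.30 / £12,157,269.30 = 1.5984.
So EBIT moves 1.5984 × (-15.4%) = -24.6%.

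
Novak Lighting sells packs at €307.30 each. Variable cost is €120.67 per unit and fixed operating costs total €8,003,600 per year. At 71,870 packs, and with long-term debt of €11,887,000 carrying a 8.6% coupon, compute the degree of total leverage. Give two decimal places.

3.06

Total contribution margin = 71,870 × €186.63 = €13,413,098.10.
Subtracting fixed costs: EBIT = €13,413,098.10 − €8,003,600 = €5,409,498.10. Interest = €1,022,282.00.
DOL = €13,413,098.10 ÷ €5,409,498.10 = 2.4795; DFL = €5,409,498.10 ÷ €4,387,216.10 = 1.2330.
DCL = DOL × DFL = 2.4795 × 1.2330 = 3.0572.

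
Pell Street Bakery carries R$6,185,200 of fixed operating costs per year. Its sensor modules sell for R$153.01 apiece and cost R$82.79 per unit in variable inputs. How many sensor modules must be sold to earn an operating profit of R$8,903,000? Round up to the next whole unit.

214,871 sensor modules

Unit CM = price − variable cost = R$153.01 − R$82.79 = R$70.22.
Units = (FC + target) / CM = (R$6,185,200 + R$8,903,000) / R$70.22 = 214,870.41, so 214,871 sensor modules.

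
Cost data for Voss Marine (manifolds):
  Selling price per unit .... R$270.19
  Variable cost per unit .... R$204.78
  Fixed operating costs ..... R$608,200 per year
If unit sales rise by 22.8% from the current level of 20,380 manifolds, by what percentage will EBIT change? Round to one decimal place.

+41.9%

Contribution at this volume is 20,380 × R$65.41 = R$1,333,055.80.
EBIT = R$1,333,055.80 − R$608,200 = R$724,855.80.
Degree of operating leverage = R$1,333,055.80 / R$724,855.80 = 1.8391.
Operating income changes by 1.8391 × +22.8% = +41.9%.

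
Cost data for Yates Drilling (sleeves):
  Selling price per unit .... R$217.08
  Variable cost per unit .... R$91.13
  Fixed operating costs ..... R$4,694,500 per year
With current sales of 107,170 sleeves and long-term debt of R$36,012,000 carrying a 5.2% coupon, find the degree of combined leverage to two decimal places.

Total contribution margin = 107,170 × R$125.95 = R$13,498,061.50.
Operating income = contribution − fixed costs = R$13,498,061.50 − R$4,694,500 = R$8,803,561.50. Interest = R$1,872,624.00, so EBIT − I = R$6,930,937.50.
DCL = contribution ÷ (EBIT − I) = R$13,498,061.50 ÷ R$6,930,937.50 = 1.9475.

1.95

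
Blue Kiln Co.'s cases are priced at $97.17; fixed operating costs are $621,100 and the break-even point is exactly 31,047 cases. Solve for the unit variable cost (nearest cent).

$77.16

Contribution per unit must be FC / Q = $621,100 / 31,047 = $20.0052.
Variable cost per unit = $97.17 − $20.0052 = $77.16.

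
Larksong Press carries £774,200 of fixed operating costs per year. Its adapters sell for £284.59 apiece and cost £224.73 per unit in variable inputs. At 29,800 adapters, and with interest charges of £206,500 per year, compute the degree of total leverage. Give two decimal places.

2.22

At 29,800 units, contribution = 29,800 × £59.86 = £1,783,828.00.
EBIT = £1,783,828.00 − £774,200 = £1,009,628.00. Interest = £206,500.00.
DOL = £1,783,828.00 ÷ £1,009,628.00 = 1.7668; DFL = £1,009,628.00 ÷ £803,128.00 = 1.2571.
DCL = DOL × DFL = 1.7668 × 1.2571 = 2.2210.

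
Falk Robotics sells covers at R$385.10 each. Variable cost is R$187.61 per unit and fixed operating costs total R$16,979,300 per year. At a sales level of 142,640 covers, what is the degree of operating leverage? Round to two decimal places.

2.52

Total contribution margin = 142,640 × R$197.49 = R$28,169,973.60.
EBIT = R$28,169,973.60 − R$16,979,300 = R$11,190,673.60.
Degree of operating leverage = R$28,169,973.60 / R$11,190,673.60 = 2.5173.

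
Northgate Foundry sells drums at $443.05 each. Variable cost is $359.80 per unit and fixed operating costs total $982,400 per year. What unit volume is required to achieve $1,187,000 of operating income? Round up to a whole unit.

26,059 drums

Contribution margin per unit = $443.05 − $359.80 = $83.25.
Required volume = (fixed costs + target profit) ÷ CM = ($982,400 + $1,187,000) ÷ $83.25 = 26,058.86, so 26,059 drums.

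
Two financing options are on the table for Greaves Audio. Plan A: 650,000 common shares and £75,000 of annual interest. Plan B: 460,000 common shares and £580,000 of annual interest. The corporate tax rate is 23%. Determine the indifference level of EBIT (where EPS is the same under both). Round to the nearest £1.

At indifference, (EBIT − 75,000)(1 − t)/650,000 = (EBIT − 580,000)(1 − t)/460,000.
The (1 − t) factor cancels: (EBIT − 75,000) × 460,000 = (EBIT − 580,000) × 650,000.
EBIT × (650,000 − 460,000) = 580,000 × 650,000 − 75,000 × 460,000 = 342,500,000,000, so EBIT = 342,500,000,000 ÷ 190,000 = 1,802,631.58.

£1,802,632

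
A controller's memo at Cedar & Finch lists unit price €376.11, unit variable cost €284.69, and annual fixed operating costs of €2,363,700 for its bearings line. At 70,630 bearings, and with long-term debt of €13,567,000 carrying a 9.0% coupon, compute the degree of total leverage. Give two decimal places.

2.25

Contribution at this volume is 70,630 × €91.42 = €6,456,994.60.
EBIT = €6,456,994.60 − €2,363,700 = €4,093,294.60. Interest = €1,221,030.00, so EBIT − I = €2,872,264.60.
DCL = contribution ÷ (EBIT − I) = €6,456,994.60 ÷ €2,872,264.60 = 2.2481.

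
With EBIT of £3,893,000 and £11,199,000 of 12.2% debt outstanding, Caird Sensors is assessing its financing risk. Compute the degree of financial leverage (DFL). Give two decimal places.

Interest = £1,366,278.00.
DFL = EBIT ÷ (EBIT − I) = £3,893,000 ÷ (£3,893,000 − £1,366,278.00) = £3,893,000 ÷ £2,526,722.00 = 1.5407.

1.54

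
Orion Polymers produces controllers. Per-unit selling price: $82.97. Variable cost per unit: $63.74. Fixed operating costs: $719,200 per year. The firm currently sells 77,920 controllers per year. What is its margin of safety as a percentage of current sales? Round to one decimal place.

52.0%

Each unit contributes $82.97 − $63.74 = $19.23. Break-even units = $719,200 ÷ $19.23 = 37,399.90; break-even revenue = 37,399.90 × $82.97 = $3,103,069.37.
Current sales = 77,920 × $82.97 = $6,465,022.40.
Margin of safety = ($6,465,022.40 − $3,103,069.37) ÷ $6,465,022.40 = 52.0%.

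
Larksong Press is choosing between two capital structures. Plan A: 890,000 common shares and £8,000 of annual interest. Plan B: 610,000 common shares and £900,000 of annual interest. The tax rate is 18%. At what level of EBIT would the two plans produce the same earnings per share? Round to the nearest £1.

Set EPS_A = EPS_B: (EBIT − £8,000)(1 − 0.18) ÷ 890,000 = (EBIT − £900,000)(1 − 0.18) ÷ 610,000.
Cancelling (1 − t) and cross-multiplying: 610,000·(EBIT − 8,000) = 890,000·(EBIT − 900,000).
Solving, EBIT = (900,000·890,000 − 8,000·610,000) / (890,000 − 610,000) = 796,120,000,000 / 280,000 = 2,843,285.71.

£2,843,286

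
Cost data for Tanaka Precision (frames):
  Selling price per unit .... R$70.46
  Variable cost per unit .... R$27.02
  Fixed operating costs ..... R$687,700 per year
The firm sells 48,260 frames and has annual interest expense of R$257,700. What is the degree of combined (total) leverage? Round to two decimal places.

Contribution at this volume is 48,260 × R$43.44 = R$2,096,414.40.
Operating income = contribution − fixed costs = R$2,096,414.40 − R$687,700 = R$1,408,714.40. Interest = R$257,700.00.
DOL = R$2,096,414.40 ÷ R$1,408,714.40 = 1.4882; DFL = R$1,408,714.40 ÷ R$1,151,014.40 = 1.2239.
DCL = DOL × DFL = 1.4882 × 1.2239 = 1.8214.

1.82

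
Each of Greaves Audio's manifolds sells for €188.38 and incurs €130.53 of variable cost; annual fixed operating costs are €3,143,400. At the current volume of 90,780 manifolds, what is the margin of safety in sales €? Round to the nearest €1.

€6,865,118

Contribution margin per unit = €188.38 − €130.53 = €57.85. Break-even units = €3,143,400 ÷ €57.85 = 54,337.08; break-even revenue = 54,337.08 × €188.38 = €10,236,018.88.
Actual sales revenue = 90,780 × €188.38 = €17,101,136.40.
Margin of safety = €17,101,136.40 − €10,236,018.88 = €6,865,118.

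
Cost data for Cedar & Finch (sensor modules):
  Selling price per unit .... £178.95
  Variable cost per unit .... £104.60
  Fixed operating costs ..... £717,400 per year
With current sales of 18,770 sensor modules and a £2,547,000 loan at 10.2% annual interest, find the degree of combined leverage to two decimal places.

Total contribution margin = 18,770 × £74.35 = £1,395,549.50.
Operating income = contribution − fixed costs = £1,395,549.50 − £717,400 = £678,149.50. Interest = £259,794.00, so EBIT − I = £418,355.50.
DCL = contribution ÷ (EBIT − I) = £1,395,549.50 ÷ £418,355.50 = 3.3358.

3.34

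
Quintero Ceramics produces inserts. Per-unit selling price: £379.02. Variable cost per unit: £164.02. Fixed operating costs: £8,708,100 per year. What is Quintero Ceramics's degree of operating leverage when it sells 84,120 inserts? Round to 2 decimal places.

Contribution at this volume is 84,120 × £215.00 = £18,085,800.00.
Operating income = contribution − fixed costs = £18,085,800.00 − £8,708,100 = £9,377,700.00.
So DOL = total CM / EBIT = £18,085,800.00 / £9,377,700.00 = 1.9286.

1.93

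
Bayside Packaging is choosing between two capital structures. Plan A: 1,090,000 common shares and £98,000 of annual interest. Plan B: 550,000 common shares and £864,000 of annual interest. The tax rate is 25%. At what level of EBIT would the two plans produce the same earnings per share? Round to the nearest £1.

£1,644,185

Set EPS_A = EPS_B: (EBIT − £98,000)(1 − 0.25) ÷ 1,090,000 = (EBIT − £864,000)(1 − 0.25) ÷ 550,000.
Cancelling (1 − t) and cross-multiplying: 550,000·(EBIT − 98,000) = 1,090,000·(EBIT − 864,000).
Solving, EBIT = (864,000·1,090,000 − 98,000·550,000) / (1,090,000 − 550,000) = 887,860,000,000 / 540,000 = 1,644,185.19.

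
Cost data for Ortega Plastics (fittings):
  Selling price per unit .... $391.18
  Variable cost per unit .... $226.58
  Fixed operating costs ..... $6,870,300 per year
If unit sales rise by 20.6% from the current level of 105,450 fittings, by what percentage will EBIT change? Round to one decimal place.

+34.1%

Contribution at this volume is 105,450 × $164.60 = $17,357,070.00.
Subtracting fixed costs: EBIT = $17,357,070.00 − $6,870,300 = $10,486,770.00.
So DOL = total CM / EBIT = $17,357,070.00 / $10,486,770.00 = 1.6551.
%ΔEBIT = DOL × %ΔSales = 1.6551 × +20.6% = +34.1%.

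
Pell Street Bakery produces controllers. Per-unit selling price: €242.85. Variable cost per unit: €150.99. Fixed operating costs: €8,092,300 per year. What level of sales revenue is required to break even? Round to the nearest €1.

CM per unit = €242.85 − €150.99 = €91.86; CM ratio = €91.86 / €242.85 = 0.3783.
Break-even revenue = fixed costs × price ÷ CM = €8,092,300 × €242.85 ÷ €91.86 = €21,393,589.

€21,393,589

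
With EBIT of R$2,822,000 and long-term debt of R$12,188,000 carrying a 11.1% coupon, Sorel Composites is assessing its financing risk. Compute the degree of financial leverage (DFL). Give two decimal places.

1.92

Annual interest charges come to R$1,352,868.00.
Degree of financial leverage = EBIT / (EBIT − interest) = R$2,822,000 / R$1,469,132.00 = 1.9209.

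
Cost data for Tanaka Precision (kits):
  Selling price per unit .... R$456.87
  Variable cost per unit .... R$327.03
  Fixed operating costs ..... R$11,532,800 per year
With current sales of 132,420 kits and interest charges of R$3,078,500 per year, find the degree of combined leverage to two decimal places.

At 132,420 units, contribution = 132,420 × R$129.84 = R$17,193,412.80.
EBIT = R$17,193,412.80 − R$11,532,800 = R$5,660,612.80. Interest = R$3,078,500.00, so EBIT − I = R$2,582,112.80.
DCL = contribution ÷ (EBIT − I) = R$17,193,412.80 ÷ R$2,582,112.80 = 6.6587.

6.66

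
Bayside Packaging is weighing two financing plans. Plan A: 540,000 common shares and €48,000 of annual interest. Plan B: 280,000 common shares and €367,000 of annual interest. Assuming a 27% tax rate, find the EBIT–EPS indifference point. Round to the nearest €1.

At indifference, (EBIT − 48,000)(1 − t)/540,000 = (EBIT − 367,000)(1 − t)/280,000.
The (1 − t) factor cancels: (EBIT − 48,000) × 280,000 = (EBIT − 367,000) × 540,000.
EBIT × (540,000 − 280,000) = 367,000 × 540,000 − 48,000 × 280,000 = 184,740,000,000, so EBIT = 184,740,000,000 ÷ 260,000 = 710,538.46.

€710,538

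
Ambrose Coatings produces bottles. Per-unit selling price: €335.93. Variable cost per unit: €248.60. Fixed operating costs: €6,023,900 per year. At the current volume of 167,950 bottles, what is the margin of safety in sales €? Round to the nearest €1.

€33,247,467

Each unit contributes €335.93 − €248.60 = €87.33. Break-even units = €6,023,900 ÷ €87.33 = 68,978.59; break-even revenue = 68,978.59 × €335.93 = €23,171,976.72.
Actual sales revenue = 167,950 × €335.93 = €56,419,443.50.
Margin of safety = €56,419,443.50 − €23,171,976.72 = €33,247,467.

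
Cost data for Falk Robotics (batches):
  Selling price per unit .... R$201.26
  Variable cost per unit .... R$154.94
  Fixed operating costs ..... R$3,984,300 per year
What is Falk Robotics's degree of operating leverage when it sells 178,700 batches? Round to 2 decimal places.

1.93

At 178,700 units, contribution = 178,700 × R$46.32 = R$8,277,384.00.
EBIT = R$8,277,384.00 − R$3,984,300 = R$4,293,084.00.
Degree of operating leverage = R$8,277,384.00 / R$4,293,084.00 = 1.9281.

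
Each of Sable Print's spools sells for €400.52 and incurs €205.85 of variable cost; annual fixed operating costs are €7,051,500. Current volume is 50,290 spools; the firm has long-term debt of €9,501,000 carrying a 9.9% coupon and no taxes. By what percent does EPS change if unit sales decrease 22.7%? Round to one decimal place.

-123.6%

Contribution at this volume is 50,290 × €194.67 = €9,789,954.30.
EBIT = €9,789,954.30 − €7,051,500 = €2,738,454.30.
Interest = €940,599.00, so EBIT − I = €1,797,855.30.
DCL = total CM / (EBIT − I) = €9,789,954.30 / €1,797,855.30 = 5.4454.
EPS therefore changes by 5.4454 × (-22.7%) = -123.6%.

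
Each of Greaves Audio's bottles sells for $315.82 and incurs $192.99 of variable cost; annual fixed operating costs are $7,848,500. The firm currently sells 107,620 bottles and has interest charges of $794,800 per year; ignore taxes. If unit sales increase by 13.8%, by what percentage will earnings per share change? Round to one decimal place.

At 107,620 units, contribution = 107,620 × $122.83 = $13,218,964.60.
Subtracting fixed costs: EBIT = $13,218,964.60 − $7,848,500 = $5,370,464.60.
Interest = $794,800.00, so EBIT − I = $4,575,664.60.
DCL = total CM / (EBIT − I) = $13,218,964.60 / $4,575,664.60 = 2.8890.
%ΔEPS = DCL × %ΔSales = 2.8890 × +13.8% = +39.9%.

+39.9%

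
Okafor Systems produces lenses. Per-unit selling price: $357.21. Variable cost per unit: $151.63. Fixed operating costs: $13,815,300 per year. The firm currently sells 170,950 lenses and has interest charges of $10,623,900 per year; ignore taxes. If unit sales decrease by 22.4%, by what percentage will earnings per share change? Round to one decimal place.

-73.5%

At 170,950 units, contribution = 170,950 × $205.58 = $35,143,901.00.
Operating income = contribution − fixed costs = $35,143,901.00 − $13,815,300 = $21,328,601.00.
Interest = $10,623,900.00, so EBIT − I = $10,704,701.00.
DCL = total CM / (EBIT − I) = $35,143,901.00 / $10,704,701.00 = 3.2830.
%ΔEPS = DCL × %ΔSales = 3.2830 × -22.4% = -73.5%.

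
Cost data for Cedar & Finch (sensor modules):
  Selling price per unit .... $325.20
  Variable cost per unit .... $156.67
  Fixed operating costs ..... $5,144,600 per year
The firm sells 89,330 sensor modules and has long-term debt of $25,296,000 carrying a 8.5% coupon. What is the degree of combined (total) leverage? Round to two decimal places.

Total contribution margin = 89,330 × $168.53 = $15,054,784.90.
EBIT = $15,054,784.90 − $5,144,600 = $9,910,184.90. Interest = $2,150,160.00.
DOL = $15,054,784.90 ÷ $9,910,184.90 = 1.5191; DFL = $9,910,184.90 ÷ $7,760,024.90 = 1.2771.
DCL = DOL × DFL = 1.5191 × 1.2771 = 1.9400.

1.94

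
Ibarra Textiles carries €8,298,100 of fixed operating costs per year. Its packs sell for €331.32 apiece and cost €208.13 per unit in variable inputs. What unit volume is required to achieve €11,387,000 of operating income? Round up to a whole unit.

159,795 packs

Each unit contributes €331.32 − €208.13 = €123.19.
Required volume = (fixed costs + target profit) ÷ CM = (€8,298,100 + €11,387,000) ÷ €123.19 = 159,794.63, so 159,795 packs.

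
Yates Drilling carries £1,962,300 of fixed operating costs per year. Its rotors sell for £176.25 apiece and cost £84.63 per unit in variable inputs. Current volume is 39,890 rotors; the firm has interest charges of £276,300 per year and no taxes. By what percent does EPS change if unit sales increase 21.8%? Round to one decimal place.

+56.3%

Total contribution margin = 39,890 × £91.62 = £3,654,721.80.
Subtracting fixed costs: EBIT = £3,654,721.80 − £1,962,300 = £1,692,421.80.
After interest of £276,300.00, pre-tax earnings = £1,416,121.80.
Degree of combined leverage = contribution ÷ (EBIT − I) = £3,654,721.80 ÷ £1,416,121.80 = 2.5808.
EPS therefore changes by 2.5808 × (+21.8%) = +56.3%.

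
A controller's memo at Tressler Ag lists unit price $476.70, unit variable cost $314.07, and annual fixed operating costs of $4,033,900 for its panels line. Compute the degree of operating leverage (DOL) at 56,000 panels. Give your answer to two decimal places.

1.80

Total contribution margin = 56,000 × $162.63 = $9,107,280.00.
EBIT = $9,107,280.00 − $4,033,900 = $5,073,380.00.
So DOL = total CM / EBIT = $9,107,280.00 / $5,073,380.00 = 1.7951.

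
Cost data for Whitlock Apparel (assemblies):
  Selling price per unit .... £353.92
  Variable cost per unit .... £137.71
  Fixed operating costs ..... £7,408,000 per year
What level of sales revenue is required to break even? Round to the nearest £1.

£12,126,356

Contribution margin per unit = £353.92 − £137.71 = £216.21, a CM ratio of £216.21 ÷ £353.92 = 0.6109.
Break-even sales = FC ÷ CM ratio = £7,408,000 × £353.92 / £216.21 = £12,126,356.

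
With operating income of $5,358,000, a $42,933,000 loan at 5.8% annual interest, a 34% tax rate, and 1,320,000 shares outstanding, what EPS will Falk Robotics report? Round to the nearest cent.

Interest = $2,490,114.00, so EBT = $5,358,000 − $2,490,114.00 = $2,867,886.00.
After tax at 34%: net income = $2,867,886.00 × 0.66 = $1,892,804.76.
EPS = $1,892,804.76 ÷ 1,320,000 = $1.43.

$1.43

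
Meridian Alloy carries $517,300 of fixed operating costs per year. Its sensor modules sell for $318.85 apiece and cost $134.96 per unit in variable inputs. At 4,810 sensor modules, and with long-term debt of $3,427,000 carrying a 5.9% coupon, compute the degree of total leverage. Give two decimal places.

Contribution at this volume is 4,810 × $183.89 = $884,510.90.
Subtracting fixed costs: EBIT = $884,510.90 − $517,300 = $367,210.90. Interest = $202,193.00, so EBIT − I = $165,017.90.
DCL = contribution ÷ (EBIT − I) = $884,510.90 ÷ $165,017.90 = 5.3601.

5.36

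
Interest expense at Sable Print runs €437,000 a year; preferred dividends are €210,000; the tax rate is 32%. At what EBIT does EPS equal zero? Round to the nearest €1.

Preferred dividends are paid after tax, so their pre-tax equivalent is €210,000 ÷ (1 − 0.32) = €308,823.53.
Financial break-even EBIT = interest + D_p ÷ (1 − t) = €437,000 + €308,823.53 = €745,823.53.

€745,824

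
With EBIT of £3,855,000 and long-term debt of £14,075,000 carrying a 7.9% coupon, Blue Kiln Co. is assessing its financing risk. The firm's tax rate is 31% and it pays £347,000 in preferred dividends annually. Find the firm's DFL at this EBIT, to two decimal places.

1.72

Annual interest charges come to £1,111,925.00.
Pre-tax preferred-dividend burden = £347,000 ÷ (1 − 0.31) = £502,898.55.
DFL = EBIT ÷ [EBIT − I − D_p/(1−t)] = £3,855,000 ÷ [£3,855,000 − £1,111,925.00 − £502,898.55] = £3,855,000 ÷ £2,240,176.45 = 1.7208.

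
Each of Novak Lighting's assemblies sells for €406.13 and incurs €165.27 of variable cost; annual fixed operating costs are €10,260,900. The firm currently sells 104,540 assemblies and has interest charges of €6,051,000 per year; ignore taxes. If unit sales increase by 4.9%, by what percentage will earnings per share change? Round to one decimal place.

+13.9%

Contribution at this volume is 104,540 × €240.86 = €25,179,504.40.
Operating income = contribution − fixed costs = €25,179,504.40 − €10,260,900 = €14,918,604.40.
Interest = €6,051,000.00, so EBIT − I = €8,867,604.40.
Degree of combined leverage = contribution ÷ (EBIT − I) = €25,179,504.40 ÷ €8,867,604.40 = 2.8395.
EPS therefore changes by 2.8395 × (+4.9%) = +13.9%.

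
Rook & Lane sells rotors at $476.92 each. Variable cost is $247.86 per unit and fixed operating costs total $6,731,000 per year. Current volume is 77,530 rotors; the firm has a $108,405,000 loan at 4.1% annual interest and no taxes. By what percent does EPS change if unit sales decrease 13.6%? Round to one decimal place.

-36.7%

Total contribution margin = 77,530 × $229.06 = $17,759,021.80.
Operating income = contribution − fixed costs = $17,759,021.80 − $6,731,000 = $11,028,021.80.
After interest of $4,444,605.00, pre-tax earnings = $6,583,416.80.
DCL = total CM / (EBIT − I) = $17,759,021.80 / $6,583,416.80 = 2.6975.
%ΔEPS = DCL × %ΔSales = 2.6975 × -13.6% = -36.7%.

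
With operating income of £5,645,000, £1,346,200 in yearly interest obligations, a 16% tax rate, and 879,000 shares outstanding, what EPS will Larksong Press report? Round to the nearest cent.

Pre-tax income = £5,645,000 − £1,346,200.00 = £4,298,800.00.
Net income = £4,298,800.00 × (1 − 0.16) = £3,610,992.00.
EPS = £3,610,992.00 ÷ 879,000 = £4.11.

£4.11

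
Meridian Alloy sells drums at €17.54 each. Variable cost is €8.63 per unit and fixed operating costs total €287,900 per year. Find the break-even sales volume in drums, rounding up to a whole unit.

Each unit contributes €17.54 − €8.63 = €8.91.
Break-even volume = fixed costs ÷ CM per unit = €287,900 ÷ €8.91 = 32,312.01, so 32,313 drums.

32,313 drums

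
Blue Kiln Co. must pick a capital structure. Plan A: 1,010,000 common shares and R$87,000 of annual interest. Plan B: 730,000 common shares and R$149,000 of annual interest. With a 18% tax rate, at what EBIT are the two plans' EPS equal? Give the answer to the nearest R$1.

At indifference, (EBIT − 87,000)(1 − t)/1,010,000 = (EBIT − 149,000)(1 − t)/730,000.
Cancelling (1 − t) and cross-multiplying: 730,000·(EBIT − 87,000) = 1,010,000·(EBIT − 149,000).
EBIT × (1,010,000 − 730,000) = 149,000 × 1,010,000 − 87,000 × 730,000 = 86,980,000,000, so EBIT = 86,980,000,000 ÷ 280,000 = 310,642.86.

R$310,643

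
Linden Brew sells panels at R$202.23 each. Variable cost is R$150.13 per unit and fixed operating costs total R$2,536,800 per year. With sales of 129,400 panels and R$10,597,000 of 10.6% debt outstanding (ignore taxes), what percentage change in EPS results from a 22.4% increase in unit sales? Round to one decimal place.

+49.0%

Total contribution margin = 129,400 × R$52.10 = R$6,741,740.00.
Operating income = contribution − fixed costs = R$6,741,740.00 − R$2,536,800 = R$4,204,940.00.
Interest = R$1,123,282.00, so EBIT − I = R$3,081,658.00.
DCL = total CM / (EBIT − I) = R$6,741,740.00 / R$3,081,658.00 = 2.1877.
%ΔEPS = DCL × %ΔSales = 2.1877 × +22.4% = +49.0%.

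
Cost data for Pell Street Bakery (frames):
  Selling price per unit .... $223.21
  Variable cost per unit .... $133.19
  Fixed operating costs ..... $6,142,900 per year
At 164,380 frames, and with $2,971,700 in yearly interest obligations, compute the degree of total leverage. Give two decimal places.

Total contribution margin = 164,380 × $90.02 = $14,797,487.60.
Operating income = contribution − fixed costs = $14,797,487.60 − $6,142,900 = $8,654,587.60. Interest = $2,971,700.00, so EBIT − I = $5,682,887.60.
Degree of total leverage = total CM / (EBIT − interest) = $14,797,487.60 / $5,682,887.60 = 2.6039.

2.60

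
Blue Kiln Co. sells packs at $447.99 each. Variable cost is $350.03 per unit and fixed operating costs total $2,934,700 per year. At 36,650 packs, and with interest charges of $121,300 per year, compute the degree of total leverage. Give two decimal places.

6.72

At 36,650 units, contribution = 36,650 × $97.96 = $3,590,234.00.
Subtracting fixed costs: EBIT = $3,590,234.00 − $2,934,700 = $655,534.00. Interest = $121,300.00.
DOL = $3,590,234.00 ÷ $655,534.00 = 5.4768; DFL = $655,534.00 ÷ $534,234.00 = 1.2271.
Combined leverage = 5.4768 × 1.2271 = 6.7206.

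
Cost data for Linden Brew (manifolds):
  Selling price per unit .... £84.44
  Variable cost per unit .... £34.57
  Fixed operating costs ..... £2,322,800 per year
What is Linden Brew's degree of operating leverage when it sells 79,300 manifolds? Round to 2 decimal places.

2.42

At 79,300 units, contribution = 79,300 × £49.87 = £3,954,691.00.
Subtracting fixed costs: EBIT = £3,954,691.00 − £2,322,800 = £1,631,891.00.
Degree of operating leverage = £3,954,691.00 / £1,631,891.00 = 2.4234.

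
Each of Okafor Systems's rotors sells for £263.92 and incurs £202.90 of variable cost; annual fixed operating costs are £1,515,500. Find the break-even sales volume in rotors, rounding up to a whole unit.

Each unit contributes £263.92 − £202.90 = £61.02.
Units to break even: £1,515,500 ÷ £61.02 = 24,836.12, rounded up to 24,837.

24,837 rotors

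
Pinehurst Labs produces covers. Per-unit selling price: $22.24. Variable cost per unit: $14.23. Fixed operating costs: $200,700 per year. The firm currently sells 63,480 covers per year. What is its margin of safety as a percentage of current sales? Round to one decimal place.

60.5%

Each unit contributes $22.24 − $14.23 = $8.01. Break-even units = $200,700 ÷ $8.01 = 25,056.18; break-even revenue = 25,056.18 × $22.24 = $557,249.44.
Actual sales revenue = 63,480 × $22.24 = $1,411,795.20.
Margin of safety = ($1,411,795.20 − $557,249.44) ÷ $1,411,795.20 = 60.5%.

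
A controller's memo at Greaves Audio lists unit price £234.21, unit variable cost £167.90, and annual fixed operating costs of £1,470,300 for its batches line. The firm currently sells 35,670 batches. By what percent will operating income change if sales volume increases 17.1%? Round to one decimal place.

Contribution at this volume is 35,670 × £66.31 = £2,365,277.70.
Subtracting fixed costs: EBIT = £2,365,277.70 − £1,470,300 = £894,977.70.
DOL = contribution ÷ EBIT = £2,365,277.70 ÷ £894,977.70 = 2.6428.
%ΔEBIT = DOL × %ΔSales = 2.6428 × +17.1% = +45.2%.

+45.2%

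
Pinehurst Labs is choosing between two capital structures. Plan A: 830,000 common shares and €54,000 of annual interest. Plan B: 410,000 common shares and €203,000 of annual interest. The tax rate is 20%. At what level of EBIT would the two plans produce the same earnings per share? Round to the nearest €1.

Set EPS_A = EPS_B: (EBIT − €54,000)(1 − 0.20) ÷ 830,000 = (EBIT − €203,000)(1 − 0.20) ÷ 410,000.
The (1 − t) factor cancels: (EBIT − 54,000) × 410,000 = (EBIT − 203,000) × 830,000.
EBIT × (830,000 − 410,000) = 203,000 × 830,000 − 54,000 × 410,000 = 146,350,000,000, so EBIT = 146,350,000,000 ÷ 420,000 = 348,452.38.

€348,452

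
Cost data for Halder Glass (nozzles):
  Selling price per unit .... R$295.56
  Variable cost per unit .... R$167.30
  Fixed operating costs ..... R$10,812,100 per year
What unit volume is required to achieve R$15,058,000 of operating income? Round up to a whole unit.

201,701 nozzles

Unit CM = price − variable cost = R$295.56 − R$167.30 = R$128.26.
Required volume = (fixed costs + target profit) ÷ CM = (R$10,812,100 + R$15,058,000) ÷ R$128.26 = 201,700.45, so 201,701 nozzles.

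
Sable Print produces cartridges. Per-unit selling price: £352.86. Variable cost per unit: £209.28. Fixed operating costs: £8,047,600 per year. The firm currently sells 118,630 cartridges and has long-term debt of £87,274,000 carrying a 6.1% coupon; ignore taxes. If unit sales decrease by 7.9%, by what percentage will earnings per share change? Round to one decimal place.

-36.7%

Total contribution margin = 118,630 × £143.58 = £17,032,895.40.
EBIT = £17,032,895.40 − £8,047,600 = £8,985,295.40.
Interest = £5,323,714.00, so EBIT − I = £3,661,581.40.
Degree of combined leverage = contribution ÷ (EBIT − I) = £17,032,895.40 ÷ £3,661,581.40 = 4.6518.
EPS therefore changes by 4.6518 × (-7.9%) = -36.7%.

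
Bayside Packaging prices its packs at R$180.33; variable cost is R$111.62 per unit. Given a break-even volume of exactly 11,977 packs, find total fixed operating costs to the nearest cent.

R$822,939.67

Unit CM = price − variable cost = R$180.33 − R$111.62 = R$68.71.
Fixed costs = break-even units × CM = 11,977 × R$68.71 = R$822,939.67.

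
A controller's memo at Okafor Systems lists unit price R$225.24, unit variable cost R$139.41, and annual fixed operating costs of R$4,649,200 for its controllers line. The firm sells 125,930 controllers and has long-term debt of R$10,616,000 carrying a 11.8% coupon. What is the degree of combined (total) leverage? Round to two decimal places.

Contribution at this volume is 125,930 × R$85.83 = R$10,808,571.90.
EBIT = R$10,808,571.90 − R$4,649,200 = R$6,159,371.90. Interest = R$1,252,688.00.
DOL = R$10,808,571.90 ÷ R$6,159,371.90 = 1.7548; DFL = R$6,159,371.90 ÷ R$4,906,683.90 = 1.2553.
Combined leverage = 1.7548 × 1.2553 = 2.2028.

2.20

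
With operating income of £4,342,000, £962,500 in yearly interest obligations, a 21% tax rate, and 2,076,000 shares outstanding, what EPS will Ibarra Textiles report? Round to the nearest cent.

Pre-tax income = £4,342,000 − £962,500.00 = £3,379,500.00.
After tax at 21%: net income = £3,379,500.00 × 0.79 = £2,669,805.00.
EPS = £2,669,805.00 ÷ 2,076,000 = £1.29.

£1.29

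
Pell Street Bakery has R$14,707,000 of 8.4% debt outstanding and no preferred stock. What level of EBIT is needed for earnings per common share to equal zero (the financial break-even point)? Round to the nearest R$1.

R$1,235,388

Annual interest = 8.4% × R$14,707,000 = R$1,235,388.00.
With no preferred dividends, EPS = 0 when EBIT exactly covers interest, so the financial break-even EBIT is R$1,235,388.00.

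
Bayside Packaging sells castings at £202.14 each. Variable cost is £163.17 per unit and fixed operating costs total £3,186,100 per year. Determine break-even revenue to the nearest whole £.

CM per unit = £202.14 − £163.17 = £38.97; CM ratio = £38.97 / £202.14 = 0.1928.
Break-even revenue = fixed costs × price ÷ CM = £3,186,100 × £202.14 ÷ £38.97 = £16,526,514.

£16,526,514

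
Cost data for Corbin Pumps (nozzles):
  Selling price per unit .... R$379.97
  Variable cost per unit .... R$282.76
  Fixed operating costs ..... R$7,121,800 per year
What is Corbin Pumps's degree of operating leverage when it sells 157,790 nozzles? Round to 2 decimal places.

1.87

At 157,790 units, contribution = 157,790 × R$97.21 = R$15,338,765.90.
EBIT = R$15,338,765.90 − R$7,121,800 = R$8,216,965.90.
DOL = contribution ÷ EBIT = R$15,338,765.90 ÷ R$8,216,965.90 = 1.8667.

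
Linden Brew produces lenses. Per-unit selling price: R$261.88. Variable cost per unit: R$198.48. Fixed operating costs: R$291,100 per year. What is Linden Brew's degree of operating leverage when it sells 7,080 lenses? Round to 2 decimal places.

2.85

At 7,080 units, contribution = 7,080 × R$63.40 = R$448,872.00.
Operating income = contribution − fixed costs = R$448,872.00 − R$291,100 = R$157,772.00.
Degree of operating leverage = R$448,872.00 / R$157,772.00 = 2.8451.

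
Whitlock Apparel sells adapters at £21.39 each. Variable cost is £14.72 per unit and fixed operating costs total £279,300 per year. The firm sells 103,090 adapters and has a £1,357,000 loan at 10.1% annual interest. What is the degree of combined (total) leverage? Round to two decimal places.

2.53

At 103,090 units, contribution = 103,090 × £6.67 = £687,610.30.
Subtracting fixed costs: EBIT = £687,610.30 − £279,300 = £408,310.30. Interest = £137,057.00.
DOL = £687,610.30 ÷ £408,310.30 = 1.6840; DFL = £408,310.30 ÷ £271,253.30 = 1.5053.
Combined leverage = 1.6840 × 1.5053 = 2.5349.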